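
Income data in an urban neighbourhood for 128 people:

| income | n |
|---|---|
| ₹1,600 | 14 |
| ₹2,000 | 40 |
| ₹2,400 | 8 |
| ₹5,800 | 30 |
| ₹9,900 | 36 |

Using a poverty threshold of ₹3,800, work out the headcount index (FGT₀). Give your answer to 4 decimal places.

62 of the 128 people have income below ₹3,800.
H = 62/128 = 0.4844.

0.4844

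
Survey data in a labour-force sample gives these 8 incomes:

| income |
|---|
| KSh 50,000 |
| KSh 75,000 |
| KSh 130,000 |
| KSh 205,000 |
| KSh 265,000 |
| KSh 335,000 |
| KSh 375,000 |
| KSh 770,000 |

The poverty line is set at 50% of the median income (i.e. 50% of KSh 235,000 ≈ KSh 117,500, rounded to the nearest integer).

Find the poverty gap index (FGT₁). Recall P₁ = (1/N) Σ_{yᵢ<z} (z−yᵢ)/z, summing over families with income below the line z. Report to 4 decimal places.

0.1170

Below z: KSh 50,000, KSh 75,000 (q = 2 of N = 8).
Relative gaps: (117500−50000)/117500 = 0.5745; (117500−75000)/117500 = 0.3617.
Sum of shortfalls = 0.936170; P₁ averages over all N: 0.936170 / 8 = 0.1170.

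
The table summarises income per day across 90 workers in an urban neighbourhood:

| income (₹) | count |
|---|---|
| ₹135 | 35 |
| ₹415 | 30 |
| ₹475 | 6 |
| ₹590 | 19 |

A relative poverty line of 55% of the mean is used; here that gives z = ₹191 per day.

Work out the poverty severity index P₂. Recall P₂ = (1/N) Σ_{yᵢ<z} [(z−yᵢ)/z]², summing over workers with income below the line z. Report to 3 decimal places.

Below z: 35×₹135 (q = 35 of N = 90).
Normalized shortfalls: (191−135)/191 = 0.2932 (×35).
Squared: 0.0860 (×35).
Sum = 3.008689; P₂ = 3.008689 / 90 = 0.033.

0.033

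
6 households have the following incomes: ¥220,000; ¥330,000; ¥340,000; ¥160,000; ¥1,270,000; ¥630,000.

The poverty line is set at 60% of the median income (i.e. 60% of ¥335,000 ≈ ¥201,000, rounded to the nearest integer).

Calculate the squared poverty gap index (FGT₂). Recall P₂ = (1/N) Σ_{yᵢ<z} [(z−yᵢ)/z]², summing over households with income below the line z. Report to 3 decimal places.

Below z: ¥160,000 (q = 1 of N = 6).
Normalized shortfalls: (201000−160000)/201000 = 0.2040.
Squared: 0.0416.
Sum = 0.041608; P₂ = 0.041608 / 6 = 0.007.

0.007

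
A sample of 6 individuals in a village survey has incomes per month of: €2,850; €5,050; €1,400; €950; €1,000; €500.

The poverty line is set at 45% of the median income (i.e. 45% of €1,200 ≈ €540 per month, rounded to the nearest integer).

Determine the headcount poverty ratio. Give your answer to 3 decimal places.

1 of the 6 individuals have income below €540.
H = 1/6 = 0.167.

0.167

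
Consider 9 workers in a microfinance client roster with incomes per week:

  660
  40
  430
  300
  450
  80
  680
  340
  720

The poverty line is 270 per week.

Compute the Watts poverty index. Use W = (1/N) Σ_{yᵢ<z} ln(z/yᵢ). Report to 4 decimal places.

0.3473

Below the line: 40, 80 (q = 2 of N = 9).
Log shortfalls: ln(270/40) = 1.9095; ln(270/80) = 1.2164.
W = 3.125938 / 9 = 0.3473.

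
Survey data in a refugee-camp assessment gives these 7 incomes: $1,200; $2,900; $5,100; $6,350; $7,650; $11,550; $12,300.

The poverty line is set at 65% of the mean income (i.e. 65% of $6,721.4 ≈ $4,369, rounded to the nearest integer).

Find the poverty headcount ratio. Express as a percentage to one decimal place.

2 of the 7 households have income below $4,369.
H = 2/7 = 28.6%.

28.6%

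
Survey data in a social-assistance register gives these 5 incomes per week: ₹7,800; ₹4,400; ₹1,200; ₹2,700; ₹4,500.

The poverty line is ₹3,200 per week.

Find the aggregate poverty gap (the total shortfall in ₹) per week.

₹2,500

Below z: ₹1,200, ₹2,700 (q = 2 of N = 5).
Individual gaps: 3200−1200 = 2000; 3200−2700 = 500.
Aggregate gap = ₹2,500.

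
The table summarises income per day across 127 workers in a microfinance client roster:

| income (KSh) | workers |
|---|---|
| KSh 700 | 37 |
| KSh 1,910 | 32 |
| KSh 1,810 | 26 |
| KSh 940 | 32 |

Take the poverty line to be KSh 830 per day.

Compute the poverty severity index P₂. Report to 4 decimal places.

Below z: 37×KSh 700 (q = 37 of N = 127).
Shortfall ratios: (830−700)/830 = 0.1566 (×37).
Squared: 0.0245 (×37).
Sum = 0.907679; P₂ = 0.907679 / 127 = 0.0071.

0.0071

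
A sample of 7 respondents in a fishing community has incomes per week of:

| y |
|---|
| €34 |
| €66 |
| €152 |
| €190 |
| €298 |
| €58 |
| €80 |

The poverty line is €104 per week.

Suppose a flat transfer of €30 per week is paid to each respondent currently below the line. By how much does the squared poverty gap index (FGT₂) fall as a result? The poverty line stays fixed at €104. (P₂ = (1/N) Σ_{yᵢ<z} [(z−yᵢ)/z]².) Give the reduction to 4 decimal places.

Before: below the line — €34, €58, €66, €80; squared poverty gap index (FGT₂) = 0.119347.
After the €30 transfer: below the line — €64, €88, €96; squared poverty gap index (FGT₂) = 0.025359.
Reduction = 0.119347 − 0.025359 = 0.0940.

0.0940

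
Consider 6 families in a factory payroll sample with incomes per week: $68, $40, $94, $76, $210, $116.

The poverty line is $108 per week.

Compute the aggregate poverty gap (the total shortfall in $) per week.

Incomes under z: $40, $68, $76, $94 (q = 4 of N = 6).
Individual gaps: 108−40 = 68; 108−68 = 40; 108−76 = 32; 108−94 = 14.
Aggregate gap = $154.

$154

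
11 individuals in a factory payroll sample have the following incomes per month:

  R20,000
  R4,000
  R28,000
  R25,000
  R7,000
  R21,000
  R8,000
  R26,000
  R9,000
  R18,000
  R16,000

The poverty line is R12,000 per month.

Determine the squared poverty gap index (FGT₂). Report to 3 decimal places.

0.072

Poor units: R4,000, R7,000, R8,000, R9,000 (q = 4 of N = 11).
Normalized shortfalls: (12000−4000)/12000 = 0.6667; (12000−7000)/12000 = 0.4167; (12000−8000)/12000 = 0.3333; (12000−9000)/12000 = 0.2500.
Squared: 0.4444; 0.1736; 0.1111; 0.0625.
Sum = 0.791667; P₂ = 0.791667 / 11 = 0.072.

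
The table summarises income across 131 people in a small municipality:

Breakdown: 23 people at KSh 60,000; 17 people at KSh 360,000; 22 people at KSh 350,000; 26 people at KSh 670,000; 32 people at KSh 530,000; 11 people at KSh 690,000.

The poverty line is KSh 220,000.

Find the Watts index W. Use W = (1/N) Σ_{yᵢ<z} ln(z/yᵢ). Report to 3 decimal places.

Below z: 23×KSh 60,000 (q = 23 of N = 131).
Log shortfalls: ln(220000/60000) = 1.2993 (×23).
W = 29.883509 / 131 = 0.228.

0.228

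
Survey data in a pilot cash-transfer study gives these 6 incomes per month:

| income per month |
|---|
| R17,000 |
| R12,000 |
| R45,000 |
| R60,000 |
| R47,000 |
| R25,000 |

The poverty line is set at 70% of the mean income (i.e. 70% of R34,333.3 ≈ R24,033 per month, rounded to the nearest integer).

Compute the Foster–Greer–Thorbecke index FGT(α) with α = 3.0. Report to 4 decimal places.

0.0251

Below z: R12,000, R17,000 (q = 2 of N = 6).
Normalized shortfalls: (24033−12000)/24033 = 0.5007; (24033−17000)/24033 = 0.2926.
Raised to α = 3.0: 0.12552; 0.02506.
Sum = 0.150577; FGT(3.0) = 0.150577 / 6 = 0.0251.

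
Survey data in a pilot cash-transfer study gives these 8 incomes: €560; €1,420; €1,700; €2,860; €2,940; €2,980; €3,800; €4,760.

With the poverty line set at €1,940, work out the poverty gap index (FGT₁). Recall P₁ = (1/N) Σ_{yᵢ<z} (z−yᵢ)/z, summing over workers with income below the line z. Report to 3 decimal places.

0.138

Below z: €560, €1,420, €1,700 (q = 3 of N = 8).
Gap ratios (z−y)/z: (1940−560)/1940 = 0.7113; (1940−1420)/1940 = 0.2680; (1940−1700)/1940 = 0.1237.
Σ = 1.103093. Dividing by the full population N = 8 gives P₁ = 0.138.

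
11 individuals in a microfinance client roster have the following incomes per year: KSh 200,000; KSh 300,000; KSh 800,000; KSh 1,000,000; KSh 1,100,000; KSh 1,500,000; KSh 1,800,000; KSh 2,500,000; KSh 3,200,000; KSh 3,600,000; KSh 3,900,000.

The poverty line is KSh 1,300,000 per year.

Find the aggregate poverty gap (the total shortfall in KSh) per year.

Poor units: KSh 200,000, KSh 300,000, KSh 800,000, KSh 1,000,000, KSh 1,100,000 (q = 5 of N = 11).
Individual gaps: 1300000−200000 = 1100000; 1300000−300000 = 1000000; 1300000−800000 = 500000; 1300000−1000000 = 300000; 1300000−1100000 = 200000.
Aggregate gap = KSh 3,100,000.

KSh 3,100,000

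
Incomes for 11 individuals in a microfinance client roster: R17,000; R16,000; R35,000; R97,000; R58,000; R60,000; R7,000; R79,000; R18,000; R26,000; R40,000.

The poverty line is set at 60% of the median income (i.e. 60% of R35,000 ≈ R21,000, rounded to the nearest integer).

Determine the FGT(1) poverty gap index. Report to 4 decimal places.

Below z: R7,000, R16,000, R17,000, R18,000 (q = 4 of N = 11).
Gap ratios (z−y)/z: (21000−7000)/21000 = 0.6667; (21000−16000)/21000 = 0.2381; (21000−17000)/21000 = 0.1905; (21000−18000)/21000 = 0.1429.
Sum of shortfalls = 1.238095; P₁ averages over all N: 1.238095 / 11 = 0.1126.

0.1126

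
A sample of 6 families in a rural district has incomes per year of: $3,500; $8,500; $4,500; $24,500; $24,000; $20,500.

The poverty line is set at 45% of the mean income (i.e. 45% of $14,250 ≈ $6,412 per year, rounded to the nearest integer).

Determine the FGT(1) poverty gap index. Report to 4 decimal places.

0.1254

Incomes under z: $3,500, $4,500 (q = 2 of N = 6).
Gap ratios (z−y)/z: (6412−3500)/6412 = 0.4541; (6412−4500)/6412 = 0.2982.
Sum of shortfalls = 0.752339; P₁ averages over all N: 0.752339 / 6 = 0.1254.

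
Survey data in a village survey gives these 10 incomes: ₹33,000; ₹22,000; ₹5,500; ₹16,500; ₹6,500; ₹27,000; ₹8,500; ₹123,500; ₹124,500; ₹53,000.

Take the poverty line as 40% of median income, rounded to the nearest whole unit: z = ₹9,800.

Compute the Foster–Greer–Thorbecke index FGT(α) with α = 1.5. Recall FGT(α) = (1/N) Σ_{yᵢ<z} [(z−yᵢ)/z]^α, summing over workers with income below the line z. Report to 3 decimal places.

0.053

Poor units: ₹5,500, ₹6,500, ₹8,500 (q = 3 of N = 10).
Gap ratios (z−y)/z: (9800−5500)/9800 = 0.4388; (9800−6500)/9800 = 0.3367; (9800−8500)/9800 = 0.1327.
Raised to α = 1.5: 0.29065; 0.19540; 0.04831.
Sum = 0.534363; FGT(1.5) = 0.534363 / 10 = 0.053.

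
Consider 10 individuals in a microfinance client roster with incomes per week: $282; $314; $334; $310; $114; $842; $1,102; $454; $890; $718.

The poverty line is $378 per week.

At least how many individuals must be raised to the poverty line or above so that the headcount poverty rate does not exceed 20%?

3

Currently q = 5 of N = 10 are below the line (H = 0.500).
A headcount ratio of at most 20% allows at most ⌊0.20 × 10⌋ = 2 poor individuals.
So at least 5 − 2 = 3 must be lifted.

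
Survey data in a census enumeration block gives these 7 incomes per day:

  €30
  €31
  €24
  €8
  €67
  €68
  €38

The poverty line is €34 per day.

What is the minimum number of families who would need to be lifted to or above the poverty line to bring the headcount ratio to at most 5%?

4 of the 7 families are poor, so H = 4/7 = 0.571.
A headcount ratio of at most 5% allows at most ⌊0.05 × 7⌋ = 0 poor families.
So at least 4 − 0 = 4 must be lifted.

4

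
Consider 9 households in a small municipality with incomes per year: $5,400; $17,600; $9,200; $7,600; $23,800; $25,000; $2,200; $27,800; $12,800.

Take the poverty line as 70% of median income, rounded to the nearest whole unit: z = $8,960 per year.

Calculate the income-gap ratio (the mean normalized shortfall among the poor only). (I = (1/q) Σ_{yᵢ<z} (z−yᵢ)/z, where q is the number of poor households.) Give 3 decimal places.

Poor units: $2,200, $5,400, $7,600 (q = 3 of N = 9).
Relative gaps: 0.7545, 0.3973, 0.1518; sum = 1.303571.
I averages over the q = 3 poor units only: 1.303571 / 3 = 0.435.

0.435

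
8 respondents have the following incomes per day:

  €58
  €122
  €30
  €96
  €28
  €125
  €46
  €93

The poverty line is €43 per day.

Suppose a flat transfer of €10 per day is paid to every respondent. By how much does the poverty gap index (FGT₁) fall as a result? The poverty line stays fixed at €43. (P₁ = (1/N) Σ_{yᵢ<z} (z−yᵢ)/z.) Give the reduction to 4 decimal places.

Before: below the line — €28, €30; poverty gap index (FGT₁) = 0.081395.
After the €10 transfer: below the line — €38, €40; poverty gap index (FGT₁) = 0.023256.
Reduction = 0.081395 − 0.023256 = 0.0581.

0.0581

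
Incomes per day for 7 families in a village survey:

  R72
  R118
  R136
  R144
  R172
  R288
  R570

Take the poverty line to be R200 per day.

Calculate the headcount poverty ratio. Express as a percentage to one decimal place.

5 of the 7 families have income below R200.
H = 5/7 = 71.4%.

71.4%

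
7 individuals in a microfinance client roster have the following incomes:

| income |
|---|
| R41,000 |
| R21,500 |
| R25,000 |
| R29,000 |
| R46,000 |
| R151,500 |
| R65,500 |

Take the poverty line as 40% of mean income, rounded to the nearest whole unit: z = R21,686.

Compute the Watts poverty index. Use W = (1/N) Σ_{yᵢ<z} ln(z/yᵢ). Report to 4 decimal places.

0.0012

Below the line: R21,500 (q = 1 of N = 7).
Log gaps: ln(21686/21500) = 0.0086.
W = 0.008614 / 7 = 0.0012.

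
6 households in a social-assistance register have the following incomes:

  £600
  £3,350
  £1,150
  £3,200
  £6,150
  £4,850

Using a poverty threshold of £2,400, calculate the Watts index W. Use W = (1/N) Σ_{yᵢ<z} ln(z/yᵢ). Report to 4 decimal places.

Poor units: £600, £1,150 (q = 2 of N = 6).
Log gaps: ln(2400/600) = 1.3863; ln(2400/1150) = 0.7357.
W = 2.122001 / 6 = 0.3537.

0.3537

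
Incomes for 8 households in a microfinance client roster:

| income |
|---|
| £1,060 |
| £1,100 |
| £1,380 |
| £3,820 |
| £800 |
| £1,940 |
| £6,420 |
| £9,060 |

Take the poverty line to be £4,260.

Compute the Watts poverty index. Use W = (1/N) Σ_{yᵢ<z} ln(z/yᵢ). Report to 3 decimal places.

Below the line: £800, £1,060, £1,100, £1,380, £1,940, £3,820 (q = 6 of N = 8).
Log gaps: ln(4260/800) = 1.6724; ln(4260/1060) = 1.3910; ln(4260/1100) = 1.3540; ln(4260/1380) = 1.1272; ln(4260/1940) = 0.7866; ln(4260/3820) = 0.1090.
W = 6.440158 / 8 = 0.805.

0.805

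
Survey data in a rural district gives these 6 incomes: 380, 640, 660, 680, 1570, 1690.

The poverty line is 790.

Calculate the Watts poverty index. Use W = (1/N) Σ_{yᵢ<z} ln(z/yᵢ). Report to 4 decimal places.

0.2120

Incomes under z: 380, 640, 660, 680 (q = 4 of N = 6).
Log shortfalls: ln(790/380) = 0.7319; ln(790/640) = 0.2106; ln(790/660) = 0.1798; ln(790/680) = 0.1499.
W = 1.272160 / 6 = 0.2120.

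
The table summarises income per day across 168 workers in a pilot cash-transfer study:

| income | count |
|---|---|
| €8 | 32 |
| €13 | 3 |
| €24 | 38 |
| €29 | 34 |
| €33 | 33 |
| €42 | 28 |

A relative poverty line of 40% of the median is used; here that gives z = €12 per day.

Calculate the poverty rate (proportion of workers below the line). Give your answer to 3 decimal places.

32 of the 168 workers have income below €12.
H = 32/168 = 0.190.

0.190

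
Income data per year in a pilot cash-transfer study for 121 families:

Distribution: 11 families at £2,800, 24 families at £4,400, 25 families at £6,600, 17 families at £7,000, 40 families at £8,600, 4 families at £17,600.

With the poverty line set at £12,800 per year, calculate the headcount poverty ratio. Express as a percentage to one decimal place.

117 of the 121 families have income below £12,800.
H = 117/121 = 96.7%.

96.7%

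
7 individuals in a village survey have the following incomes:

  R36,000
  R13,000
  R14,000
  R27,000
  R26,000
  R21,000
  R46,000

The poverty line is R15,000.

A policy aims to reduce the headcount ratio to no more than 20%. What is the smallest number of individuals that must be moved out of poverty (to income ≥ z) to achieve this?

1

2 of the 7 individuals are poor, so H = 2/7 = 0.286.
A headcount ratio of at most 20% allows at most ⌊0.20 × 7⌋ = 1 poor individuals.
So at least 2 − 1 = 1 must be lifted.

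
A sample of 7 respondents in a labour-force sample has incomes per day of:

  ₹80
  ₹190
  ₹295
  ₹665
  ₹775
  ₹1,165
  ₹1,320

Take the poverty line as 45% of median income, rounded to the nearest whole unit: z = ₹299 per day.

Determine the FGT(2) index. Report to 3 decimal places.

0.096

Below the line: ₹80, ₹190, ₹295 (q = 3 of N = 7).
Shortfall ratios: (299−80)/299 = 0.7324; (299−190)/299 = 0.3645; (299−295)/299 = 0.0134.
Squared: 0.5365; 0.1329; 0.0002.
Sum = 0.669545; P₂ = 0.669545 / 7 = 0.096.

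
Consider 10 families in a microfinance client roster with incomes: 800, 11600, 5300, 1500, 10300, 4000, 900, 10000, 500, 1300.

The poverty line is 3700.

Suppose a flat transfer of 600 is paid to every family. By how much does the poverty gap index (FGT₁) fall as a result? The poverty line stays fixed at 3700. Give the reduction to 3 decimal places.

0.081

Before: below the line — 500, 800, 900, 1300, 1500; poverty gap index (FGT₁) = 0.36486.
After the 600 transfer: below the line — 1100, 1400, 1500, 1900, 2100; poverty gap index (FGT₁) = 0.28378.
Reduction = 0.36486 − 0.28378 = 0.081.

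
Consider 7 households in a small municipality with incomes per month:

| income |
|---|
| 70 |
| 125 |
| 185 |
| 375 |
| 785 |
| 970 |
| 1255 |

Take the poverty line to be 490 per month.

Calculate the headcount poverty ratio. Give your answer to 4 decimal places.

0.5714

4 of the 7 households have income below 490.
H = 4/7 = 0.5714.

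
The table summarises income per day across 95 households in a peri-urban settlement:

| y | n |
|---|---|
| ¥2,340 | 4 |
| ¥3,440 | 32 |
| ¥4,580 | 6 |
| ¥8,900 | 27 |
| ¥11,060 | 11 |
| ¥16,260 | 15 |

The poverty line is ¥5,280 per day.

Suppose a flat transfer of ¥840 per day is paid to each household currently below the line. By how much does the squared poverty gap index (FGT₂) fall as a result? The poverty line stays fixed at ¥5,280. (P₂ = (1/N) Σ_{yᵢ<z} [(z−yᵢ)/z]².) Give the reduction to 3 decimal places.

Before: below the line — 4×¥2,340, 32×¥3,440, 6×¥4,580; squared poverty gap index (FGT₂) = 0.05507.
After the ¥840 transfer: below the line — 4×¥3,180, 32×¥4,280; squared poverty gap index (FGT₂) = 0.01874.
Reduction = 0.05507 − 0.01874 = 0.036.

0.036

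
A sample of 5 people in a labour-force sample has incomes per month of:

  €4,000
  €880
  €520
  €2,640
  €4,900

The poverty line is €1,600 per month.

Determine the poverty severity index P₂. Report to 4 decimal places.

0.1316

Below the line: €520, €880 (q = 2 of N = 5).
Normalized shortfalls: (1600−520)/1600 = 0.6750; (1600−880)/1600 = 0.4500.
Squared: 0.4556; 0.2025.
Sum = 0.658125; P₂ = 0.658125 / 5 = 0.1316.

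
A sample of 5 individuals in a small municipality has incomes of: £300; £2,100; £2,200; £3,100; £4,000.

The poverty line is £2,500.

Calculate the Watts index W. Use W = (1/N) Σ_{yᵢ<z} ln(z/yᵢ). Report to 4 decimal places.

Poor units: £300, £2,100, £2,200 (q = 3 of N = 5).
Log shortfalls: ln(2500/300) = 2.1203; ln(2500/2100) = 0.1744; ln(2500/2200) = 0.1278.
W = 2.422450 / 5 = 0.4845.

0.4845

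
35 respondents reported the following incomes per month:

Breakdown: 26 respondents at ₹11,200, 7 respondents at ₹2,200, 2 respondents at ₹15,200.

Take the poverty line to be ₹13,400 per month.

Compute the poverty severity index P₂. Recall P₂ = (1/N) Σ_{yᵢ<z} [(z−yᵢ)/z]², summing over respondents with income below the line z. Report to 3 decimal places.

0.160

Poor units: 7×₹2,200, 26×₹11,200 (q = 33 of N = 35).
Normalized shortfalls: (13400−2200)/13400 = 0.8358 (×7); (13400−11200)/13400 = 0.1642 (×26).
Squared: 0.6986 (×7); 0.0270 (×26).
Sum = 5.591000; P₂ = 5.591000 / 35 = 0.160.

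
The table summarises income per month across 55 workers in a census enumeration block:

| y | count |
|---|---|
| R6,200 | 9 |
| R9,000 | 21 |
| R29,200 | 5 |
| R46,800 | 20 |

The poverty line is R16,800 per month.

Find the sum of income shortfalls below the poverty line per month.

Incomes under z: 9×R6,200, 21×R9,000 (q = 30 of N = 55).
Individual gaps: 9×(16800−6200) = 95400; 21×(16800−9000) = 163800.
Aggregate gap = R259,200.

R259,200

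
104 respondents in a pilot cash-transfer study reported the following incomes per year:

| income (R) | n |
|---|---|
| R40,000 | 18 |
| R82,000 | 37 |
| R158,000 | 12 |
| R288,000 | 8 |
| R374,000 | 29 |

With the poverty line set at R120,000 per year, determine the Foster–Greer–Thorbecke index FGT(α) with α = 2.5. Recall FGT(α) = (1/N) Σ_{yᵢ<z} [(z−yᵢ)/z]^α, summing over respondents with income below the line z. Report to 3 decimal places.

Below z: 18×R40,000, 37×R82,000 (q = 55 of N = 104).
Normalized shortfalls: (120000−40000)/120000 = 0.6667 (×18); (120000−82000)/120000 = 0.3167 (×37).
Raised to α = 2.5: 0.36289 (×18); 0.05643 (×37).
Sum = 8.619863; FGT(2.5) = 8.619863 / 104 = 0.083.

0.083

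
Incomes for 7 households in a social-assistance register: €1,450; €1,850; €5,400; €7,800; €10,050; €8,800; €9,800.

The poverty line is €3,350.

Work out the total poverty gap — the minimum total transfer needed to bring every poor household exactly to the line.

€3,400

Below z: €1,450, €1,850 (q = 2 of N = 7).
Individual gaps: 3350−1450 = 1900; 3350−1850 = 1500.
Aggregate gap = €3,400.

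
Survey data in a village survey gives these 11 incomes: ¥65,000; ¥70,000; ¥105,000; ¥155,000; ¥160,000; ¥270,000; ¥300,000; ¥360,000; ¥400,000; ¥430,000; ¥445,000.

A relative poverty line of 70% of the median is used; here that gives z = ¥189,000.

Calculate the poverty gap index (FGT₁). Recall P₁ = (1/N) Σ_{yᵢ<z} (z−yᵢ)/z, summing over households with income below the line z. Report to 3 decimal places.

Below z: ¥65,000, ¥70,000, ¥105,000, ¥155,000, ¥160,000 (q = 5 of N = 11).
Shortfall ratios: (189000−65000)/189000 = 0.6561; (189000−70000)/189000 = 0.6296; (189000−105000)/189000 = 0.4444; (189000−155000)/189000 = 0.1799; (189000−160000)/189000 = 0.1534.
Sum of shortfalls = 2.063492; P₁ averages over all N: 2.063492 / 11 = 0.188.

0.188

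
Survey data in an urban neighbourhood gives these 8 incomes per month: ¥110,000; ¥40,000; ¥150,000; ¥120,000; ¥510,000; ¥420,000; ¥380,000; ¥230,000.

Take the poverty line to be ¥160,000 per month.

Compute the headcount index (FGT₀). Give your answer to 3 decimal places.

4 of the 8 individuals have income below ¥160,000.
H = 4/8 = 0.500.

0.500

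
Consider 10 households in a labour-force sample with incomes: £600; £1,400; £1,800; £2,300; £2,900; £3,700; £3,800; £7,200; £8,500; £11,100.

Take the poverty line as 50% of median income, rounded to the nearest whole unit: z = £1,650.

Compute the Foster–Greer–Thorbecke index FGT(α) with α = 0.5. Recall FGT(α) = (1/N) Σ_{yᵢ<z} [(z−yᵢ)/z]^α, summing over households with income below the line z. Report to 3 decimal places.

0.119

Below the line: £600, £1,400 (q = 2 of N = 10).
Normalized shortfalls: (1650−600)/1650 = 0.6364; (1650−1400)/1650 = 0.1515.
Raised to α = 0.5: 0.79772; 0.38925.
Sum = 1.186974; FGT(0.5) = 1.186974 / 10 = 0.119.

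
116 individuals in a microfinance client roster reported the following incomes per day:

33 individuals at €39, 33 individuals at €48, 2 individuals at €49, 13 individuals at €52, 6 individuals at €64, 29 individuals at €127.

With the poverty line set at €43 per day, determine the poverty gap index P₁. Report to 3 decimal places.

0.026

Below z: 33×€39 (q = 33 of N = 116).
Gap ratios (z−y)/z: (43−39)/43 = 0.0930 (×33).
Σ = 3.069767. Dividing by the full population N = 116 gives P₁ = 0.026.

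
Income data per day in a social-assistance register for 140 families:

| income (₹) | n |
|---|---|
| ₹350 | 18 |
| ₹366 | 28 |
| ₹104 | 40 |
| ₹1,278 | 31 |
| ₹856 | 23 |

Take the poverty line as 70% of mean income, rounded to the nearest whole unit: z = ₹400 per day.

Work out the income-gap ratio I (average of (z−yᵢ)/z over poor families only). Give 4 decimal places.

0.3980

Below the line: 40×₹104, 18×₹350, 28×₹366 (q = 86 of N = 140).
Relative gaps: 0.7400 (×40), 0.1250 (×18), 0.0850 (×28); sum = 34.230000.
The income-gap ratio divides by q (the poor only): 34.230000 / 86 = 0.3980.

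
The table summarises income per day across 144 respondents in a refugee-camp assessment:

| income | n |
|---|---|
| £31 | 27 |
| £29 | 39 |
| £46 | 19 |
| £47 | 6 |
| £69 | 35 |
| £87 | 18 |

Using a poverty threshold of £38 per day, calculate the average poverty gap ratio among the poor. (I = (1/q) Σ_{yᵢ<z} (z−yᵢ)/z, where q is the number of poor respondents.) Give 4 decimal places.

Below the line: 39×£29, 27×£31 (q = 66 of N = 144).
Relative gaps: 0.2368 (×39), 0.1842 (×27); sum = 14.210526.
I averages over the q = 66 poor units only: 14.210526 / 66 = 0.2153.

0.2153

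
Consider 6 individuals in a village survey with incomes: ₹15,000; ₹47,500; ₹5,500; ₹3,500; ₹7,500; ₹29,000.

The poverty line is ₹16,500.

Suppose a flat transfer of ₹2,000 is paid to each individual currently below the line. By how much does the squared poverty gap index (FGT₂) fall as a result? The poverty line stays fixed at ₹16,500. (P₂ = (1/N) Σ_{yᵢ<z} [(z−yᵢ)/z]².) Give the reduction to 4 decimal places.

Before: below the line — ₹3,500, ₹5,500, ₹7,500, ₹15,000; squared poverty gap index (FGT₂) = 0.228497.
After the ₹2,000 transfer: below the line — ₹5,500, ₹7,500, ₹9,500; squared poverty gap index (FGT₂) = 0.153658.
Reduction = 0.228497 − 0.153658 = 0.0748.

0.0748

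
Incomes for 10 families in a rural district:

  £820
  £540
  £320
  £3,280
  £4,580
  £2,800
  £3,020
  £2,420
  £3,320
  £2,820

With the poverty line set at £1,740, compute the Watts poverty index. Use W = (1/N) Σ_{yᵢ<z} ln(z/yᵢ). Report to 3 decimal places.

Below z: £320, £540, £820 (q = 3 of N = 10).
Log gaps: ln(1740/320) = 1.6933; ln(1740/540) = 1.1701; ln(1740/820) = 0.7523.
W = 3.615727 / 10 = 0.362.

0.362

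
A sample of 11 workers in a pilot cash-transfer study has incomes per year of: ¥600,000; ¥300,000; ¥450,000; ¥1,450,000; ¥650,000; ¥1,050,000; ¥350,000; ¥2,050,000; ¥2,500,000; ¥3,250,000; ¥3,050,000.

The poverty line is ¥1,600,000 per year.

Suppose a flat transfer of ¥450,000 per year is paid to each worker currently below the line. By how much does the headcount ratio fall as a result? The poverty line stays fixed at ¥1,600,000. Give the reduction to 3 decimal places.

0.091

Before: below the line — ¥300,000, ¥350,000, ¥450,000, ¥600,000, ¥650,000, ¥1,050,000, ¥1,450,000; headcount ratio = 0.63636.
After the ¥450,000 transfer: below the line — ¥750,000, ¥800,000, ¥900,000, ¥1,050,000, ¥1,100,000, ¥1,500,000; headcount ratio = 0.54545.
Reduction = 0.63636 − 0.54545 = 0.091.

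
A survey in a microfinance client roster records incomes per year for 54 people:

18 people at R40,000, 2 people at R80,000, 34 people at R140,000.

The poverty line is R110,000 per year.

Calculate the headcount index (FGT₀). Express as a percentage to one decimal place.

20 of the 54 people have income below R110,000.
H = 20/54 = 37.0%.

37.0%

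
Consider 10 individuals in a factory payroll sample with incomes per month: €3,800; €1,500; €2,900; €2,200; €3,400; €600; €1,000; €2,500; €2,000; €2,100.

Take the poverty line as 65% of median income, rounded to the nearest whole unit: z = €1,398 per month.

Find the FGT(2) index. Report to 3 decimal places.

Poor units: €600, €1,000 (q = 2 of N = 10).
Gap ratios (z−y)/z: (1398−600)/1398 = 0.5708; (1398−1000)/1398 = 0.2847.
Squared: 0.3258; 0.0810.
Sum = 0.406880; P₂ = 0.406880 / 10 = 0.041.

0.041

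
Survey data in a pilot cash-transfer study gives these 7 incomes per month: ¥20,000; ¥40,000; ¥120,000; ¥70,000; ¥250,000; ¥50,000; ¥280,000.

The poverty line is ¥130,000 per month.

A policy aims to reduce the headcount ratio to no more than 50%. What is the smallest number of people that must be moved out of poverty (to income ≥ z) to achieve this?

5 of the 7 people are poor, so H = 5/7 = 0.714.
A headcount ratio of at most 50% allows at most ⌊0.50 × 7⌋ = 3 poor people.
So at least 5 − 3 = 2 must be lifted.

2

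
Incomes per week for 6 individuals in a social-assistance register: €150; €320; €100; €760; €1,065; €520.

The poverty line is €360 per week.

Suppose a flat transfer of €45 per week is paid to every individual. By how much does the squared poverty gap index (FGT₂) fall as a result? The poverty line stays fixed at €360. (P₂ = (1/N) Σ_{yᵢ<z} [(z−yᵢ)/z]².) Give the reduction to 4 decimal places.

Before: below the line — €100, €150, €320; squared poverty gap index (FGT₂) = 0.145705.
After the €45 transfer: below the line — €145, €195; squared poverty gap index (FGT₂) = 0.094457.
Reduction = 0.145705 − 0.094457 = 0.0512.

0.0512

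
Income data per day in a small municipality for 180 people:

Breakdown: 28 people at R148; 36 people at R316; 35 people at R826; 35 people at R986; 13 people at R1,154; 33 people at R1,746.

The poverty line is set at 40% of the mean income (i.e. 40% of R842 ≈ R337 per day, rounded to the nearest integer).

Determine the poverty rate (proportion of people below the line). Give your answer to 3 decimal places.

64 of the 180 people have income below R337.
H = 64/180 = 0.356.

0.356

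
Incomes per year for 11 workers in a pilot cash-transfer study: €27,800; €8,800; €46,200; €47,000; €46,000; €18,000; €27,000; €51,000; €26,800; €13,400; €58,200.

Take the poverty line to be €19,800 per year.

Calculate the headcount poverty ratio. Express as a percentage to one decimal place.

3 of the 11 workers have income below €19,800.
H = 3/11 = 27.3%.

27.3%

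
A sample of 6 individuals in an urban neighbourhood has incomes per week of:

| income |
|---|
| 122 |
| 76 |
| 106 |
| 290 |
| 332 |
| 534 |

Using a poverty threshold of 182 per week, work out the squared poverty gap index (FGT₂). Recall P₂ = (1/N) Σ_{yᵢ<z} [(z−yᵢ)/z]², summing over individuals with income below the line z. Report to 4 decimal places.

Incomes under z: 76, 106, 122 (q = 3 of N = 6).
Shortfall ratios: (182−76)/182 = 0.5824; (182−106)/182 = 0.4176; (182−122)/182 = 0.3297.
Squared: 0.3392; 0.1744; 0.1087.
Sum = 0.622268; P₂ = 0.622268 / 6 = 0.1037.

0.1037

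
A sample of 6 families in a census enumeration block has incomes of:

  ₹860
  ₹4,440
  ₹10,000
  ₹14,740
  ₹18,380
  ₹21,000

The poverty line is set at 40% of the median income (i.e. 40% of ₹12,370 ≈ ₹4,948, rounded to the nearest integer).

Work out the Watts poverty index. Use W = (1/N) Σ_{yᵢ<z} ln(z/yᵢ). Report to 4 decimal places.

Below the line: ₹860, ₹4,440 (q = 2 of N = 6).
Log shortfalls: ln(4948/860) = 1.7498; ln(4948/4440) = 0.1083.
W = 1.858135 / 6 = 0.3097.

0.3097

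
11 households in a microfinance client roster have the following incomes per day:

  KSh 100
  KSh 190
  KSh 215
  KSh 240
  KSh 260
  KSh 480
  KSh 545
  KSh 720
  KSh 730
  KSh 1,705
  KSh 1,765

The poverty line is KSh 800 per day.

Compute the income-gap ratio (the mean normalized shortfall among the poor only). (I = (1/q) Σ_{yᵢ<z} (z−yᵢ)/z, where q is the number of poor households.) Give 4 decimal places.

0.5167

Incomes under z: KSh 100, KSh 190, KSh 215, KSh 240, KSh 260, KSh 480, KSh 545, KSh 720, KSh 730 (q = 9 of N = 11).
Relative gaps: 0.8750, 0.7625, 0.7312, 0.7000, 0.6750, 0.4000, 0.3187, 0.1000, 0.0875; sum = 4.650000.
The income-gap ratio divides by q (the poor only): 4.650000 / 9 = 0.5167.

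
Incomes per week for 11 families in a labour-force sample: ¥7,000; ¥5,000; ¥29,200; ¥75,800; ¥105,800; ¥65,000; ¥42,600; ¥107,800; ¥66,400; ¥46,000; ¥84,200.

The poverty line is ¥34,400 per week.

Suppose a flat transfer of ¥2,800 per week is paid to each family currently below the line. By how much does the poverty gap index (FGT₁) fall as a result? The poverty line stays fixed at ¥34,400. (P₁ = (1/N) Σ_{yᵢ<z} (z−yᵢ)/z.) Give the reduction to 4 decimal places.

Before: below the line — ¥5,000, ¥7,000, ¥29,200; poverty gap index (FGT₁) = 0.163848.
After the ¥2,800 transfer: below the line — ¥7,800, ¥9,800, ¥32,000; poverty gap index (FGT₁) = 0.141649.
Reduction = 0.163848 − 0.141649 = 0.0222.

0.0222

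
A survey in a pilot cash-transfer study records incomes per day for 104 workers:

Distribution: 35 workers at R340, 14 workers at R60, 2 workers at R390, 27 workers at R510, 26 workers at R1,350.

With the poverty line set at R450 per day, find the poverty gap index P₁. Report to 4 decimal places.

Incomes under z: 14×R60, 35×R340, 2×R390 (q = 51 of N = 104).
Relative gaps: (450−60)/450 = 0.8667 (×14); (450−340)/450 = 0.2444 (×35); (450−390)/450 = 0.1333 (×2).
Σ = 20.955556. Dividing by the full population N = 104 gives P₁ = 0.2015.

0.2015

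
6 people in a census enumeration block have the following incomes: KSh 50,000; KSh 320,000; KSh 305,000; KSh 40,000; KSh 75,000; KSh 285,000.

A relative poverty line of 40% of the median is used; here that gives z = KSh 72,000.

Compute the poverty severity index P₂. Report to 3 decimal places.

0.048

Below z: KSh 40,000, KSh 50,000 (q = 2 of N = 6).
Gap ratios (z−y)/z: (72000−40000)/72000 = 0.4444; (72000−50000)/72000 = 0.3056.
Squared: 0.1975; 0.0934.
Sum = 0.290895; P₂ = 0.290895 / 6 = 0.048.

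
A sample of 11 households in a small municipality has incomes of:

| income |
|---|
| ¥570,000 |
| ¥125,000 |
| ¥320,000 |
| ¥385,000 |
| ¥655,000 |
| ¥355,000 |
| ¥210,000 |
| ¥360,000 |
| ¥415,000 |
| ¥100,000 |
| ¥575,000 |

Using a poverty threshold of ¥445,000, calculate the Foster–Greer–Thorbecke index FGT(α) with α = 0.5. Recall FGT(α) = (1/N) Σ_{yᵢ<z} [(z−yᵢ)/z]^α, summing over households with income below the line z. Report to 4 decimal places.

0.4090

Incomes under z: ¥100,000, ¥125,000, ¥210,000, ¥320,000, ¥355,000, ¥360,000, ¥385,000, ¥415,000 (q = 8 of N = 11).
Shortfall ratios: (445000−100000)/445000 = 0.7753; (445000−125000)/445000 = 0.7191; (445000−210000)/445000 = 0.5281; (445000−320000)/445000 = 0.2809; (445000−355000)/445000 = 0.2022; (445000−360000)/445000 = 0.1910; (445000−385000)/445000 = 0.1348; (445000−415000)/445000 = 0.0674.
Raised to α = 0.5: 0.88050; 0.84800; 0.72670; 0.53000; 0.44972; 0.43705; 0.36719; 0.25965.
Sum = 4.498802; FGT(0.5) = 4.498802 / 11 = 0.4090.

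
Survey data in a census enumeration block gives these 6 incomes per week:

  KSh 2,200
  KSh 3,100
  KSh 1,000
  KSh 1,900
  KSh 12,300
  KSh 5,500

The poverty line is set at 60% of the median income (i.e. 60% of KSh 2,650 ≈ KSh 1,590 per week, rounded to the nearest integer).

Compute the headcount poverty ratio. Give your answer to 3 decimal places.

0.167

1 of the 6 workers have income below KSh 1,590.
H = 1/6 = 0.167.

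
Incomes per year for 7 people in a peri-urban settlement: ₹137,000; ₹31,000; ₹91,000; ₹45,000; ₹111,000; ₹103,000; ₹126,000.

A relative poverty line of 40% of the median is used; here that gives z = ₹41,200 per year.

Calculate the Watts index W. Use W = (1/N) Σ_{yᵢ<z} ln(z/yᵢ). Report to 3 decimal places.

0.041

Below the line: ₹31,000 (q = 1 of N = 7).
Log shortfalls: ln(41200/31000) = 0.2845.
W = 0.284451 / 7 = 0.041.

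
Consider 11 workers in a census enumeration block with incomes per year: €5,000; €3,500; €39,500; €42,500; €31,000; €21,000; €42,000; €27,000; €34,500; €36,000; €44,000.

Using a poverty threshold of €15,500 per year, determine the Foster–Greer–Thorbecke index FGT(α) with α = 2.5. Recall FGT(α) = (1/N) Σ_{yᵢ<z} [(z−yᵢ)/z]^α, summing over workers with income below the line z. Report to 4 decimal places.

0.0823

Poor units: €3,500, €5,000 (q = 2 of N = 11).
Gap ratios (z−y)/z: (15500−3500)/15500 = 0.7742; (15500−5000)/15500 = 0.6774.
Raised to α = 2.5: 0.52738; 0.37770.
Sum = 0.905078; FGT(2.5) = 0.905078 / 11 = 0.0823.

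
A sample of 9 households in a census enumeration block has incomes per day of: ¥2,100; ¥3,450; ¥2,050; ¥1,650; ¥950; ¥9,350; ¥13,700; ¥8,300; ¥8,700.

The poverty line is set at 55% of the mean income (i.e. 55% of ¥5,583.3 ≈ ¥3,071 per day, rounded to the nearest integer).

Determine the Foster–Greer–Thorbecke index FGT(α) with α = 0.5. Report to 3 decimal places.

0.294

Poor units: ¥950, ¥1,650, ¥2,050, ¥2,100 (q = 4 of N = 9).
Relative gaps: (3071−950)/3071 = 0.6907; (3071−1650)/3071 = 0.4627; (3071−2050)/3071 = 0.3325; (3071−2100)/3071 = 0.3162.
Raised to α = 0.5: 0.83106; 0.68023; 0.57660; 0.56230.
Sum = 2.650188; FGT(0.5) = 2.650188 / 9 = 0.294.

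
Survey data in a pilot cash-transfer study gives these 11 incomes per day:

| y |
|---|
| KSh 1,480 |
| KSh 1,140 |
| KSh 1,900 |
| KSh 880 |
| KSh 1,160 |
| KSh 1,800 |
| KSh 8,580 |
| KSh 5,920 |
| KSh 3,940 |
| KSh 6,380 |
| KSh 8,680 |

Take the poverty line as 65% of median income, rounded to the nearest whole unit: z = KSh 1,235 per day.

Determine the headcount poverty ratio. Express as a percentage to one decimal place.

27.3%

3 of the 11 households have income below KSh 1,235.
H = 3/11 = 27.3%.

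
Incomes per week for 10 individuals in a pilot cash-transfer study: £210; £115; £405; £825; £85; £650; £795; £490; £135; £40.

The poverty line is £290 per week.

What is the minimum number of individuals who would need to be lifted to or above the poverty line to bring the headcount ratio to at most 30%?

Currently q = 5 of N = 10 are below the line (H = 0.500).
A headcount ratio of at most 30% allows at most ⌊0.30 × 10⌋ = 3 poor individuals.
So at least 5 − 3 = 2 must be lifted.

2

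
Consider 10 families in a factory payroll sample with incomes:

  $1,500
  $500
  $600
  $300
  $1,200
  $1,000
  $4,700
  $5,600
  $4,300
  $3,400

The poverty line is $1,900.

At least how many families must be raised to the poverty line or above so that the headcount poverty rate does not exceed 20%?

6 of the 10 families are poor, so H = 6/10 = 0.600.
A headcount ratio of at most 20% allows at most ⌊0.20 × 10⌋ = 2 poor families.
So at least 6 − 2 = 4 must be lifted.

4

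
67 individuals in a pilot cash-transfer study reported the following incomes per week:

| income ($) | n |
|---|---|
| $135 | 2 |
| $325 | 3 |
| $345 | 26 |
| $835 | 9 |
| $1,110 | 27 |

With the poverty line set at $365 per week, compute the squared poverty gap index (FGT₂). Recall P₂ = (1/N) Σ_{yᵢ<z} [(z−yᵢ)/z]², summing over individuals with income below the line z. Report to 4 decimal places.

0.0136

Below the line: 2×$135, 3×$325, 26×$345 (q = 31 of N = 67).
Relative gaps: (365−135)/365 = 0.6301 (×2); (365−325)/365 = 0.1096 (×3); (365−345)/365 = 0.0548 (×26).
Squared: 0.3971 (×2); 0.0120 (×3); 0.0030 (×26).
Sum = 0.908238; P₂ = 0.908238 / 67 = 0.0136.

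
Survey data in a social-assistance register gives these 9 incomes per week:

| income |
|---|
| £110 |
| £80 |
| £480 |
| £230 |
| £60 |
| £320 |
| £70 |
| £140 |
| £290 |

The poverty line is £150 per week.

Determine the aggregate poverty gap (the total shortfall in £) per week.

£290

Below z: £60, £70, £80, £110, £140 (q = 5 of N = 9).
Individual gaps: 150−60 = 90; 150−70 = 80; 150−80 = 70; 150−110 = 40; 150−140 = 10.
Aggregate gap = £290.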